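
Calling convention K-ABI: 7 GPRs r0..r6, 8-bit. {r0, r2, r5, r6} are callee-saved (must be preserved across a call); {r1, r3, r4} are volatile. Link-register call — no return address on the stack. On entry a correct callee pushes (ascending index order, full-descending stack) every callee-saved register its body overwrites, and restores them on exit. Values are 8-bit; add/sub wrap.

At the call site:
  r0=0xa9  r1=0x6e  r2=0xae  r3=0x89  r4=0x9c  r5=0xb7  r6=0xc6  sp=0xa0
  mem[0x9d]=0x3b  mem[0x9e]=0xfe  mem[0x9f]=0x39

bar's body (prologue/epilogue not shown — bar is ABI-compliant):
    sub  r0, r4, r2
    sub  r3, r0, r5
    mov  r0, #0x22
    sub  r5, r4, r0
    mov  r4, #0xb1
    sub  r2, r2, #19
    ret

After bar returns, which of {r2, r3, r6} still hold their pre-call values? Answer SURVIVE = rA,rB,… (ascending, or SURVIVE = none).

prologue: push r0 -> mem[0x9f]=0xa9, sp=0x9f
prologue: push r2 -> mem[0x9e]=0xae, sp=0x9e
prologue: push r5 -> mem[0x9d]=0xb7, sp=0x9d
body[0] sub  r0, r4, r2 -> r0=0xee
body[1] sub  r3, r0, r5 -> r3=0x37
body[2] mov  r0, #0x22 -> r0=0x22
body[3] sub  r5, r4, r0 -> r5=0x7a
body[4] mov  r4, #0xb1 -> r4=0xb1
body[5] sub  r2, r2, #19 -> r2=0x9b
epilogue: pop r5=0xb7, sp=0x9e
epilogue: pop r2=0xae, sp=0x9f
epilogue: pop r0=0xa9, sp=0xa0
r2: callee-saved, written=True
r3: caller-saved, written=True
r6: callee-saved, written=False

SURVIVE = r2,r6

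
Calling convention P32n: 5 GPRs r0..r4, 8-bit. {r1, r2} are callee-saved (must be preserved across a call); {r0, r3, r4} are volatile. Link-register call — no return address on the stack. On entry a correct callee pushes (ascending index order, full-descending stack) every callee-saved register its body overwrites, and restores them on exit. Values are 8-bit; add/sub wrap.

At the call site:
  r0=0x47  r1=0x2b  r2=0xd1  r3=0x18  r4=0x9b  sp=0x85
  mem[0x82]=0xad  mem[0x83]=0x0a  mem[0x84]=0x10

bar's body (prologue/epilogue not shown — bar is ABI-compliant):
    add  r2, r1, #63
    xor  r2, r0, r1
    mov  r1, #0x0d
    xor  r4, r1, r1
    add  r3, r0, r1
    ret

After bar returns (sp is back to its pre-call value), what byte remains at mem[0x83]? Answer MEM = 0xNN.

MEM = 0xd1

prologue: push r1 -> mem[0x84]=0x2b, sp=0x84
prologue: push r2 -> mem[0x83]=0xd1, sp=0x83
body[0] add  r2, r1, #63 -> r2=0x6a
body[1] xor  r2, r0, r1 -> r2=0x6c
body[2] mov  r1, #0x0d -> r1=0x0d
body[3] xor  r4, r1, r1 -> r4=0x00
body[4] add  r3, r0, r1 -> r3=0x54
epilogue: pop r2=0xd1, sp=0x84
epilogue: pop r1=0x2b, sp=0x85
prologue pushed ['r1', 'r2'] at ['0x84', '0x83']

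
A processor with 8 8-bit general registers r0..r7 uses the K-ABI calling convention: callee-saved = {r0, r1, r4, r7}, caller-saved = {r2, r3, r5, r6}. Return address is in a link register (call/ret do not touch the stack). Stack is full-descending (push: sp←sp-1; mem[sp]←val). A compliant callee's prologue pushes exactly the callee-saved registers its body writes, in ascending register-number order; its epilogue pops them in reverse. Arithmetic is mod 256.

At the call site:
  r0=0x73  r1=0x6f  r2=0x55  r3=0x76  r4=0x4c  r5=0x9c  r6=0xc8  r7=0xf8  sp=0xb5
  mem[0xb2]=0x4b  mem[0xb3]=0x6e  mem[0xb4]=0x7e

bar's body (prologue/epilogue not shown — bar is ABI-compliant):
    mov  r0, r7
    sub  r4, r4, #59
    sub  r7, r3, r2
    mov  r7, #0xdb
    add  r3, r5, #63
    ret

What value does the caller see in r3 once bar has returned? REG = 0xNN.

REG = 0xdb

prologue: push r0 → mem[0xb4]=0x73, sp=0xb4
prologue: push r4 → mem[0xb3]=0x4c, sp=0xb3
prologue: push r7 → mem[0xb2]=0xf8, sp=0xb2
body[0] mov  r0, r7 → r0=0xf8
body[1] sub  r4, r4, #59 → r4=0x11
body[2] sub  r7, r3, r2 → r7=0x21
body[3] mov  r7, #0xdb → r7=0xdb
body[4] add  r3, r5, #63 → r3=0xdb
epilogue: pop r7=0xf8, sp=0xb3
epilogue: pop r4=0x4c, sp=0xb4
epilogue: pop r0=0x73, sp=0xb5
r3 is caller-saved → body value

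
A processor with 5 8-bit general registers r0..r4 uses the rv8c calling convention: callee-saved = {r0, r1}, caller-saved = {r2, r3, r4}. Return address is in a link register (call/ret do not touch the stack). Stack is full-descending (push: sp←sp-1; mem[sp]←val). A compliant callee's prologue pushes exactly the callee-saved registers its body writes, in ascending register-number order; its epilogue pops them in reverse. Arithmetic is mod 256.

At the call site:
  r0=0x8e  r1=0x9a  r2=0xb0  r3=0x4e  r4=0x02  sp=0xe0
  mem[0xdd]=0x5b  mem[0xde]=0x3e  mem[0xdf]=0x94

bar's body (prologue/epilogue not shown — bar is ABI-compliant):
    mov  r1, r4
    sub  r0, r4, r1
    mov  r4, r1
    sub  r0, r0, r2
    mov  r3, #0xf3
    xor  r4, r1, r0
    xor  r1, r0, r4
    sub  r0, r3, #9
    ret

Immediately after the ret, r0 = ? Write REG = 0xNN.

prologue: push r0 → mem[0xdf]=0x8e, sp=0xdf
prologue: push r1 → mem[0xde]=0x9a, sp=0xde
body[0] mov  r1, r4 → r1=0x02
body[1] sub  r0, r4, r1 → r0=0x00
body[2] mov  r4, r1 → r4=0x02
body[3] sub  r0, r0, r2 → r0=0x50
body[4] mov  r3, #0xf3 → r3=0xf3
body[5] xor  r4, r1, r0 → r4=0x52
body[6] xor  r1, r0, r4 → r1=0x02
body[7] sub  r0, r3, #9 → r0=0xea
epilogue: pop r1=0x9a, sp=0xdf
epilogue: pop r0=0x8e, sp=0xe0
r0 is callee-saved → restored

REG = 0x8e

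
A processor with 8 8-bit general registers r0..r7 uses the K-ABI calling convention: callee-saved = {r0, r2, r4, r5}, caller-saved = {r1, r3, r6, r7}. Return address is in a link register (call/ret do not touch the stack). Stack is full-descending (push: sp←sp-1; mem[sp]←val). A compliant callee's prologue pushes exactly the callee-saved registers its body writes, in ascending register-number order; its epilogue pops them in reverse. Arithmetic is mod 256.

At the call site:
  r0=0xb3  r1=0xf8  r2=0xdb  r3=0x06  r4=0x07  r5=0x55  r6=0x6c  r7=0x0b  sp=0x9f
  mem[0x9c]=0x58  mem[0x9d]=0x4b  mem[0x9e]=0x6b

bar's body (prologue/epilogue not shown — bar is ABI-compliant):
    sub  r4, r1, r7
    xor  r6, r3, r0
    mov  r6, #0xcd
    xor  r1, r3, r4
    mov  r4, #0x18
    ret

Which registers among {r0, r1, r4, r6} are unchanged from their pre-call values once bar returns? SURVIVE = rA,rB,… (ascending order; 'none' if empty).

SURVIVE = r0,r4

prologue: push r4 -> mem[0x9e]=0x07, sp=0x9e
body[0] sub  r4, r1, r7 -> r4=0xed
body[1] xor  r6, r3, r0 -> r6=0xb5
body[2] mov  r6, #0xcd -> r6=0xcd
body[3] xor  r1, r3, r4 -> r1=0xeb
body[4] mov  r4, #0x18 -> r4=0x18
epilogue: pop r4=0x07, sp=0x9f
r0: callee-saved, written=False
r1: caller-saved, written=True
r4: callee-saved, written=True
r6: caller-saved, written=True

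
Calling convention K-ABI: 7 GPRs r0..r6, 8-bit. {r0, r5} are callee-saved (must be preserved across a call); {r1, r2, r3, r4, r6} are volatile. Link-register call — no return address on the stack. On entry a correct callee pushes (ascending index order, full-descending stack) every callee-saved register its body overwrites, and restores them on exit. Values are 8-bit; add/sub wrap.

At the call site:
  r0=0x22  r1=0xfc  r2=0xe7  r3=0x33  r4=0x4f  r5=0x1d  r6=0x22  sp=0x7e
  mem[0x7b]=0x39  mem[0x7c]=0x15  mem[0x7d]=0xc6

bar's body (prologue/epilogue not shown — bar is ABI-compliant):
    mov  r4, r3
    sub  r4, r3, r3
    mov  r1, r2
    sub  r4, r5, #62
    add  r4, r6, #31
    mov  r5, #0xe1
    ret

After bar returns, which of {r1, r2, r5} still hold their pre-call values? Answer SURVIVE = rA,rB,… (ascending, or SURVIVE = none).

SURVIVE = r2,r5

prologue: push r5 -> mem[0x7d]=0x1d, sp=0x7d
body[0] mov  r4, r3 -> r4=0x33
body[1] sub  r4, r3, r3 -> r4=0x00
body[2] mov  r1, r2 -> r1=0xe7
body[3] sub  r4, r5, #62 -> r4=0xdf
body[4] add  r4, r6, #31 -> r4=0x41
body[5] mov  r5, #0xe1 -> r5=0xe1
epilogue: pop r5=0x1d, sp=0x7e
r1: caller-saved, written=True
r2: caller-saved, written=False
r5: callee-saved, written=True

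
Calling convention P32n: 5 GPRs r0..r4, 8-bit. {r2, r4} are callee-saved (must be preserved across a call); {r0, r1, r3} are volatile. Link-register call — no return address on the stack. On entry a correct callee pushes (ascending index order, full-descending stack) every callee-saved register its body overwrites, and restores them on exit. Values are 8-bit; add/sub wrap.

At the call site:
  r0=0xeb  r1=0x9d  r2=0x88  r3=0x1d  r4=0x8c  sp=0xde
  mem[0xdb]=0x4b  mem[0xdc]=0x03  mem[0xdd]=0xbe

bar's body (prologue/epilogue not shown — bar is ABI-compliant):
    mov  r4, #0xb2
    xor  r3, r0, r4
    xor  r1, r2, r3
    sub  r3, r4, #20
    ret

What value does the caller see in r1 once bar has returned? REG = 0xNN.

prologue: push r4 -> mem[0xdd]=0x8c, sp=0xdd
body[0] mov  r4, #0xb2 -> r4=0xb2
body[1] xor  r3, r0, r4 -> r3=0x59
body[2] xor  r1, r2, r3 -> r1=0xd1
body[3] sub  r3, r4, #20 -> r3=0x9e
epilogue: pop r4=0x8c, sp=0xde
r1 is caller-saved -> body value

REG = 0xd1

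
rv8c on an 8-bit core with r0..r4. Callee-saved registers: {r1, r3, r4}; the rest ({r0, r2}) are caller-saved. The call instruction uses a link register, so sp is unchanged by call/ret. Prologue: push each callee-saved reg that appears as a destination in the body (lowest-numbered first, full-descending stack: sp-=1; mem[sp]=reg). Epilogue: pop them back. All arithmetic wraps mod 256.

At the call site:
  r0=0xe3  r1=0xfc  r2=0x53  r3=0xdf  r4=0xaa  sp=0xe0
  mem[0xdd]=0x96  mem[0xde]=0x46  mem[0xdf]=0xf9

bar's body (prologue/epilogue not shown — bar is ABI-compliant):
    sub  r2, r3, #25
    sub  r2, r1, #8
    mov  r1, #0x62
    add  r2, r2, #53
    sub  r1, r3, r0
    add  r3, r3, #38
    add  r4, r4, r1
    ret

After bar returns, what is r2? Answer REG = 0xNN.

REG = 0x29

prologue: push r1 -> mem[0xdf]=0xfc, sp=0xdf
prologue: push r3 -> mem[0xde]=0xdf, sp=0xde
prologue: push r4 -> mem[0xdd]=0xaa, sp=0xdd
body[0] sub  r2, r3, #25 -> r2=0xc6
body[1] sub  r2, r1, #8 -> r2=0xf4
body[2] mov  r1, #0x62 -> r1=0x62
body[3] add  r2, r2, #53 -> r2=0x29
body[4] sub  r1, r3, r0 -> r1=0xfc
body[5] add  r3, r3, #38 -> r3=0x05
body[6] add  r4, r4, r1 -> r4=0xa6
epilogue: pop r4=0xaa, sp=0xde
epilogue: pop r3=0xdf, sp=0xdf
epilogue: pop r1=0xfc, sp=0xe0
r2 is caller-saved -> body value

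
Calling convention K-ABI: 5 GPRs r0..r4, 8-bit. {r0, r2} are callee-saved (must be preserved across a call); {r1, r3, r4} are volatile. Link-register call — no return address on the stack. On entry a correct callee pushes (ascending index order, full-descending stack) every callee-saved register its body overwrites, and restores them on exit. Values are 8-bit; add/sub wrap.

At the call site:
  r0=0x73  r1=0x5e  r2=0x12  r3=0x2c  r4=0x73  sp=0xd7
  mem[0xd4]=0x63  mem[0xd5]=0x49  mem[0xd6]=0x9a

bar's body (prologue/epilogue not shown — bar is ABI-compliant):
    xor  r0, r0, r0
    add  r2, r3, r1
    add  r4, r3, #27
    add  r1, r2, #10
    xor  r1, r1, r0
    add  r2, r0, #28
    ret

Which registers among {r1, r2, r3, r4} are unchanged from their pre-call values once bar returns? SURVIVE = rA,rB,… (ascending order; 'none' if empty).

prologue: push r0 → mem[0xd6]=0x73, sp=0xd6
prologue: push r2 → mem[0xd5]=0x12, sp=0xd5
body[0] xor  r0, r0, r0 → r0=0x00
body[1] add  r2, r3, r1 → r2=0x8a
body[2] add  r4, r3, #27 → r4=0x47
body[3] add  r1, r2, #10 → r1=0x94
body[4] xor  r1, r1, r0 → r1=0x94
body[5] add  r2, r0, #28 → r2=0x1c
epilogue: pop r2=0x12, sp=0xd6
epilogue: pop r0=0x73, sp=0xd7
r1: caller-saved, written=True
r2: callee-saved, written=True
r3: caller-saved, written=False
r4: caller-saved, written=True

SURVIVE = r2,r3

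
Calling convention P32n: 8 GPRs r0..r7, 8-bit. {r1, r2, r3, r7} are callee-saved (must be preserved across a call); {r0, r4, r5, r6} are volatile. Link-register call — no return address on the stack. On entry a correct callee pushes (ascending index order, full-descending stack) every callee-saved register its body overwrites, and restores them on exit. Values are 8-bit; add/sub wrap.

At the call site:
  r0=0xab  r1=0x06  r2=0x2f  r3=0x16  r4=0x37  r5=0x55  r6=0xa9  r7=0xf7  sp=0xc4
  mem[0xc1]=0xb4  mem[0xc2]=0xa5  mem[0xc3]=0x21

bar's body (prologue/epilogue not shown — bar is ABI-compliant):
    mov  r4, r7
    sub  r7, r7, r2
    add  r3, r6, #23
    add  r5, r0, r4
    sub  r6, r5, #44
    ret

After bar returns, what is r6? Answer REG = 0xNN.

REG = 0x76

prologue: push r3 -> mem[0xc3]=0x16, sp=0xc3
prologue: push r7 -> mem[0xc2]=0xf7, sp=0xc2
body[0] mov  r4, r7 -> r4=0xf7
body[1] sub  r7, r7, r2 -> r7=0xc8
body[2] add  r3, r6, #23 -> r3=0xc0
body[3] add  r5, r0, r4 -> r5=0xa2
body[4] sub  r6, r5, #44 -> r6=0x76
epilogue: pop r7=0xf7, sp=0xc3
epilogue: pop r3=0x16, sp=0xc4
r6 is caller-saved -> body value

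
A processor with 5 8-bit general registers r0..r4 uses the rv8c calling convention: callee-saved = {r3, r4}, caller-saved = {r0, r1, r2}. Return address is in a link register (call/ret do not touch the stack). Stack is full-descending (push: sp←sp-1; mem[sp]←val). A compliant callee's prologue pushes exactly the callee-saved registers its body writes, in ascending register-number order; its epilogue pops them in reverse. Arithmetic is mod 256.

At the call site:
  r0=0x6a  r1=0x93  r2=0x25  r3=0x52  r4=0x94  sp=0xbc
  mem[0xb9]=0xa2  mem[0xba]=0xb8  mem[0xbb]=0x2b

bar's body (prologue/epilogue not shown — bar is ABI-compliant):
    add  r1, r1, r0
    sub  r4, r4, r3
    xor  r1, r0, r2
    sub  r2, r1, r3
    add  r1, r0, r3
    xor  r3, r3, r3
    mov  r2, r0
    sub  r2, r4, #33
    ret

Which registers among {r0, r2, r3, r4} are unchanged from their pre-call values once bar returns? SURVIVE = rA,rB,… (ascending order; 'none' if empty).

prologue: push r3 -> mem[0xbb]=0x52, sp=0xbb
prologue: push r4 -> mem[0xba]=0x94, sp=0xba
body[0] add  r1, r1, r0 -> r1=0xfd
body[1] sub  r4, r4, r3 -> r4=0x42
body[2] xor  r1, r0, r2 -> r1=0x4f
body[3] sub  r2, r1, r3 -> r2=0xfd
body[4] add  r1, r0, r3 -> r1=0xbc
body[5] xor  r3, r3, r3 -> r3=0x00
body[6] mov  r2, r0 -> r2=0x6a
body[7] sub  r2, r4, #33 -> r2=0x21
epilogue: pop r4=0x94, sp=0xbb
epilogue: pop r3=0x52, sp=0xbc
r0: caller-saved, written=False
r2: caller-saved, written=True
r3: callee-saved, written=True
r4: callee-saved, written=True

SURVIVE = r0,r3,r4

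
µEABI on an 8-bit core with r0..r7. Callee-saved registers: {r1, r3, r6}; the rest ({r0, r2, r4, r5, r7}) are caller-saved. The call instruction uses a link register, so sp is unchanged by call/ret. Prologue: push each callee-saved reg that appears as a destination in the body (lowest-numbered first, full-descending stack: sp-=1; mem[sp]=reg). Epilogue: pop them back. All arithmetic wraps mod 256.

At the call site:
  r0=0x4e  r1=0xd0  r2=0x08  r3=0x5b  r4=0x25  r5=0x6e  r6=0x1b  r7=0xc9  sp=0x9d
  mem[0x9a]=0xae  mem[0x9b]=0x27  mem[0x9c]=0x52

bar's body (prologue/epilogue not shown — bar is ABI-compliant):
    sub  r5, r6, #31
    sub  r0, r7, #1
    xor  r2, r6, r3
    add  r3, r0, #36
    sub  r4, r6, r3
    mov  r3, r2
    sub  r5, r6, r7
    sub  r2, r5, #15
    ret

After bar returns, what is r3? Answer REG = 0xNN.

REG = 0x5b

prologue: push r3 -> mem[0x9c]=0x5b, sp=0x9c
body[0] sub  r5, r6, #31 -> r5=0xfc
body[1] sub  r0, r7, #1 -> r0=0xc8
body[2] xor  r2, r6, r3 -> r2=0x40
body[3] add  r3, r0, #36 -> r3=0xec
body[4] sub  r4, r6, r3 -> r4=0x2f
body[5] mov  r3, r2 -> r3=0x40
body[6] sub  r5, r6, r7 -> r5=0x52
body[7] sub  r2, r5, #15 -> r2=0x43
epilogue: pop r3=0x5b, sp=0x9d
r3 is callee-saved -> restored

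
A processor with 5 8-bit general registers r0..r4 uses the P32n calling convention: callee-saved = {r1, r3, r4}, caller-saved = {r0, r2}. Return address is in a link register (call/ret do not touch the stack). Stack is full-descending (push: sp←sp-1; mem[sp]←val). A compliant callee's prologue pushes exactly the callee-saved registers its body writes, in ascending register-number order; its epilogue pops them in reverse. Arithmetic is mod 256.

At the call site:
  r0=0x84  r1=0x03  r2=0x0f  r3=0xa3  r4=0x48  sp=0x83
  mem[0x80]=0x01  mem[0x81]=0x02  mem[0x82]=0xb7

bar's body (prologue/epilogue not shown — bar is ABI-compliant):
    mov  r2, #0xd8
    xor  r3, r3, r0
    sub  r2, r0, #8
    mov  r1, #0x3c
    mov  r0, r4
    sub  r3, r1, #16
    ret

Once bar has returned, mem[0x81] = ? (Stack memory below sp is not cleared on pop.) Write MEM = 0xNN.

MEM = 0xa3

prologue: push r1 -> mem[0x82]=0x03, sp=0x82
prologue: push r3 -> mem[0x81]=0xa3, sp=0x81
body[0] mov  r2, #0xd8 -> r2=0xd8
body[1] xor  r3, r3, r0 -> r3=0x27
body[2] sub  r2, r0, #8 -> r2=0x7c
body[3] mov  r1, #0x3c -> r1=0x3c
body[4] mov  r0, r4 -> r0=0x48
body[5] sub  r3, r1, #16 -> r3=0x2c
epilogue: pop r3=0xa3, sp=0x82
epilogue: pop r1=0x03, sp=0x83
prologue pushed ['r1', 'r3'] at ['0x82', '0x81']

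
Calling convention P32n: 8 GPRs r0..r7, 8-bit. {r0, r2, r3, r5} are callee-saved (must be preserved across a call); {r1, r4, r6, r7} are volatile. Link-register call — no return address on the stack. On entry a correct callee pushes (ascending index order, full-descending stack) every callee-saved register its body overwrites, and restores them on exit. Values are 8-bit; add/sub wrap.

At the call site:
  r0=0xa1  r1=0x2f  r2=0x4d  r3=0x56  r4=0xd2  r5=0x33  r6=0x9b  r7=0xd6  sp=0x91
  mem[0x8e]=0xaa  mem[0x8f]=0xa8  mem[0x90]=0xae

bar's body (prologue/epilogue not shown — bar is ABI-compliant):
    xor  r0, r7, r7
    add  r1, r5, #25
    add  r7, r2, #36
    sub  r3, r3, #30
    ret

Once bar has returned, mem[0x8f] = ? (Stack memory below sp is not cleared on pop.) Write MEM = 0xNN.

prologue: push r0 -> mem[0x90]=0xa1, sp=0x90
prologue: push r3 -> mem[0x8f]=0x56, sp=0x8f
body[0] xor  r0, r7, r7 -> r0=0x00
body[1] add  r1, r5, #25 -> r1=0x4c
body[2] add  r7, r2, #36 -> r7=0x71
body[3] sub  r3, r3, #30 -> r3=0x38
epilogue: pop r3=0x56, sp=0x90
epilogue: pop r0=0xa1, sp=0x91
prologue pushed ['r0', 'r3'] at ['0x90', '0x8f']

MEM = 0x56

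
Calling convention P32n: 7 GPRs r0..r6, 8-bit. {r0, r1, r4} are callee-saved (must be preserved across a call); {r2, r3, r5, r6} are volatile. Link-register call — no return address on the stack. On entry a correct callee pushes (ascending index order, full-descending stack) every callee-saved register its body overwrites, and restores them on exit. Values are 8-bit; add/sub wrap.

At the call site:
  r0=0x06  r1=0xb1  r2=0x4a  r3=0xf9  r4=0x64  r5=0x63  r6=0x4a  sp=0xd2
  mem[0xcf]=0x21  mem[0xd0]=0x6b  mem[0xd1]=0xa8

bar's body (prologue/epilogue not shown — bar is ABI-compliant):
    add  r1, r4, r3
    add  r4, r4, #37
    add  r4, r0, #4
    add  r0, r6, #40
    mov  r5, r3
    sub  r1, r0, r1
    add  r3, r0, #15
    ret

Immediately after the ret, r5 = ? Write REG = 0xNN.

prologue: push r0 -> mem[0xd1]=0x06, sp=0xd1
prologue: push r1 -> mem[0xd0]=0xb1, sp=0xd0
prologue: push r4 -> mem[0xcf]=0x64, sp=0xcf
body[0] add  r1, r4, r3 -> r1=0x5d
body[1] add  r4, r4, #37 -> r4=0x89
body[2] add  r4, r0, #4 -> r4=0x0a
body[3] add  r0, r6, #40 -> r0=0x72
body[4] mov  r5, r3 -> r5=0xf9
body[5] sub  r1, r0, r1 -> r1=0x15
body[6] add  r3, r0, #15 -> r3=0x81
epilogue: pop r4=0x64, sp=0xd0
epilogue: pop r1=0xb1, sp=0xd1
epilogue: pop r0=0x06, sp=0xd2
r5 is caller-saved -> body value

REG = 0xf9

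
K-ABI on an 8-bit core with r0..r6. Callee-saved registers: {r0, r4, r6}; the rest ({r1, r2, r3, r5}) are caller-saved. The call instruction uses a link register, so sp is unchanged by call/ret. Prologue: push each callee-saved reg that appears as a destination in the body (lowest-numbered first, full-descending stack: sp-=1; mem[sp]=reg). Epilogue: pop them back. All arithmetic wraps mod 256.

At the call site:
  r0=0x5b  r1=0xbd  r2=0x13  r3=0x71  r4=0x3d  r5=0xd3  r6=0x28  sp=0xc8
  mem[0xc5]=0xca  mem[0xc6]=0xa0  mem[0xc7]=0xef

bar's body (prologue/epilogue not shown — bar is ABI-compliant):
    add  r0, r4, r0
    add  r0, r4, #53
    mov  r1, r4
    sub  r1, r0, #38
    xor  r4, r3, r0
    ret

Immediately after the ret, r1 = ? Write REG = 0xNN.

REG = 0x4c

prologue: push r0 → mem[0xc7]=0x5b, sp=0xc7
prologue: push r4 → mem[0xc6]=0x3d, sp=0xc6
body[0] add  r0, r4, r0 → r0=0x98
body[1] add  r0, r4, #53 → r0=0x72
body[2] mov  r1, r4 → r1=0x3d
body[3] sub  r1, r0, #38 → r1=0x4c
body[4] xor  r4, r3, r0 → r4=0x03
epilogue: pop r4=0x3d, sp=0xc7
epilogue: pop r0=0x5b, sp=0xc8
r1 is caller-saved → body value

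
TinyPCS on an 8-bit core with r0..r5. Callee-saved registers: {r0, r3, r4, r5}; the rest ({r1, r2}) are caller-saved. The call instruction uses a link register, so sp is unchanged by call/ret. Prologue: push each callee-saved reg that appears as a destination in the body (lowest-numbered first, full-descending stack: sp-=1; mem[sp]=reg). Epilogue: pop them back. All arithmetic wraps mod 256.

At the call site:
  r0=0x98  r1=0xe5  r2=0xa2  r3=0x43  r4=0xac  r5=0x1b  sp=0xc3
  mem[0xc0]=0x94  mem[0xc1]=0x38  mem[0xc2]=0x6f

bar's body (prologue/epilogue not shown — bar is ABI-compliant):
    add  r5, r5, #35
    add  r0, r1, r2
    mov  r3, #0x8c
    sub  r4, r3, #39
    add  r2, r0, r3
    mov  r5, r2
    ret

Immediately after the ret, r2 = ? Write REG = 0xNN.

REG = 0x13

prologue: push r0 → mem[0xc2]=0x98, sp=0xc2
prologue: push r3 → mem[0xc1]=0x43, sp=0xc1
prologue: push r4 → mem[0xc0]=0xac, sp=0xc0
prologue: push r5 → mem[0xbf]=0x1b, sp=0xbf
body[0] add  r5, r5, #35 → r5=0x3e
body[1] add  r0, r1, r2 → r0=0x87
body[2] mov  r3, #0x8c → r3=0x8c
body[3] sub  r4, r3, #39 → r4=0x65
body[4] add  r2, r0, r3 → r2=0x13
body[5] mov  r5, r2 → r5=0x13
epilogue: pop r5=0x1b, sp=0xc0
epilogue: pop r4=0xac, sp=0xc1
epilogue: pop r3=0x43, sp=0xc2
epilogue: pop r0=0x98, sp=0xc3
r2 is caller-saved → body value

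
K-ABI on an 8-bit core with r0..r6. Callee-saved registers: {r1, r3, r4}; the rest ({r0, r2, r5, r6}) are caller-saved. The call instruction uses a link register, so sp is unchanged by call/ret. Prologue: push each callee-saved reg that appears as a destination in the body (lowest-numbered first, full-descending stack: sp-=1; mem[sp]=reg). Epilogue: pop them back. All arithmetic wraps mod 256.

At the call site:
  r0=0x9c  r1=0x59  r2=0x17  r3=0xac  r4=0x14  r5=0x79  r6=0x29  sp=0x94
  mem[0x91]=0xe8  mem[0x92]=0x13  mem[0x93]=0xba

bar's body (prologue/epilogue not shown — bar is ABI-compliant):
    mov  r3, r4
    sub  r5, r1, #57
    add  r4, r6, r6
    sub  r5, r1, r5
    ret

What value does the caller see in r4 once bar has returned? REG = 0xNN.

REG = 0x14

prologue: push r3 -> mem[0x93]=0xac, sp=0x93
prologue: push r4 -> mem[0x92]=0x14, sp=0x92
body[0] mov  r3, r4 -> r3=0x14
body[1] sub  r5, r1, #57 -> r5=0x20
body[2] add  r4, r6, r6 -> r4=0x52
body[3] sub  r5, r1, r5 -> r5=0x39
epilogue: pop r4=0x14, sp=0x93
epilogue: pop r3=0xac, sp=0x94
r4 is callee-saved -> restored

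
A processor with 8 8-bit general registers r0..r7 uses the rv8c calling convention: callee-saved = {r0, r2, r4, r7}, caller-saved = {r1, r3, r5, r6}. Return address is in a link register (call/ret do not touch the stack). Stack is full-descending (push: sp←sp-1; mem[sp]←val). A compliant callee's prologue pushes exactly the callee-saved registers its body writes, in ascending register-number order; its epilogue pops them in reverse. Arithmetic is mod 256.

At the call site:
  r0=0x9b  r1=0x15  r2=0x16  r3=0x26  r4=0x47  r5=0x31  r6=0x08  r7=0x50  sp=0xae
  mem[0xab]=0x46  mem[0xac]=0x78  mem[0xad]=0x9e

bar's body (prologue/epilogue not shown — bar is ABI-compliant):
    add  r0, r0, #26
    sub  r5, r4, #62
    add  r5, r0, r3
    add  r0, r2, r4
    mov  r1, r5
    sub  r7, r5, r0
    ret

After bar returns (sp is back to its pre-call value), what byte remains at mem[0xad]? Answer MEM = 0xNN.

prologue: push r0 → mem[0xad]=0x9b, sp=0xad
prologue: push r7 → mem[0xac]=0x50, sp=0xac
body[0] add  r0, r0, #26 → r0=0xb5
body[1] sub  r5, r4, #62 → r5=0x09
body[2] add  r5, r0, r3 → r5=0xdb
body[3] add  r0, r2, r4 → r0=0x5d
body[4] mov  r1, r5 → r1=0xdb
body[5] sub  r7, r5, r0 → r7=0x7e
epilogue: pop r7=0x50, sp=0xad
epilogue: pop r0=0x9b, sp=0xae
prologue pushed ['r0', 'r7'] at ['0xad', '0xac']

MEM = 0x9b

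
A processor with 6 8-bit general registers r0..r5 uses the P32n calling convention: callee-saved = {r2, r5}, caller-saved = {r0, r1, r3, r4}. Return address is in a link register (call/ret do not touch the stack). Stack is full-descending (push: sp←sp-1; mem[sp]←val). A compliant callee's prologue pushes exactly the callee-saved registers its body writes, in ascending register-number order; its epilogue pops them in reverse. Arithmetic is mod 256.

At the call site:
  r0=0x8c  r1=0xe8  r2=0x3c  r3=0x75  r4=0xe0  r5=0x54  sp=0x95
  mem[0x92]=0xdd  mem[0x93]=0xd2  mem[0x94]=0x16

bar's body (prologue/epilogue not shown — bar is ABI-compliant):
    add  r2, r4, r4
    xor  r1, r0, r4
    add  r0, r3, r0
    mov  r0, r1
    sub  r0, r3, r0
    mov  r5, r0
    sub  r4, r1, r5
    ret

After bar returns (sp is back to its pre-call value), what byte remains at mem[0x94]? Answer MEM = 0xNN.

prologue: push r2 → mem[0x94]=0x3c, sp=0x94
prologue: push r5 → mem[0x93]=0x54, sp=0x93
body[0] add  r2, r4, r4 → r2=0xc0
body[1] xor  r1, r0, r4 → r1=0x6c
body[2] add  r0, r3, r0 → r0=0x01
body[3] mov  r0, r1 → r0=0x6c
body[4] sub  r0, r3, r0 → r0=0x09
body[5] mov  r5, r0 → r5=0x09
body[6] sub  r4, r1, r5 → r4=0x63
epilogue: pop r5=0x54, sp=0x94
epilogue: pop r2=0x3c, sp=0x95
prologue pushed ['r2', 'r5'] at ['0x94', '0x93']

MEM = 0x3c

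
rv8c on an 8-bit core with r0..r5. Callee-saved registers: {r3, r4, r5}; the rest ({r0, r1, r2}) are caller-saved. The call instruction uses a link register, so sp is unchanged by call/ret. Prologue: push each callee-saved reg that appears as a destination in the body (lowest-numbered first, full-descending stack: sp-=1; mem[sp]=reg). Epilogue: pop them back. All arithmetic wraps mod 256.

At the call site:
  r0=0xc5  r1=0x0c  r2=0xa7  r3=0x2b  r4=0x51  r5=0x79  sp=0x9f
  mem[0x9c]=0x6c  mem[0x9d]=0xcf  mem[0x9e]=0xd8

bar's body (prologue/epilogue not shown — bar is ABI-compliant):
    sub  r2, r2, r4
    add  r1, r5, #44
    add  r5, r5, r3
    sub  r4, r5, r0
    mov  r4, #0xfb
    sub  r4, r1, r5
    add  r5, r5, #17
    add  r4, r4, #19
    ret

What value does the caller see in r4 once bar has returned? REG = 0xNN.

prologue: push r4 → mem[0x9e]=0x51, sp=0x9e
prologue: push r5 → mem[0x9d]=0x79, sp=0x9d
body[0] sub  r2, r2, r4 → r2=0x56
body[1] add  r1, r5, #44 → r1=0xa5
body[2] add  r5, r5, r3 → r5=0xa4
body[3] sub  r4, r5, r0 → r4=0xdf
body[4] mov  r4, #0xfb → r4=0xfb
body[5] sub  r4, r1, r5 → r4=0x01
body[6] add  r5, r5, #17 → r5=0xb5
body[7] add  r4, r4, #19 → r4=0x14
epilogue: pop r5=0x79, sp=0x9e
epilogue: pop r4=0x51, sp=0x9f
r4 is callee-saved → restored

REG = 0x51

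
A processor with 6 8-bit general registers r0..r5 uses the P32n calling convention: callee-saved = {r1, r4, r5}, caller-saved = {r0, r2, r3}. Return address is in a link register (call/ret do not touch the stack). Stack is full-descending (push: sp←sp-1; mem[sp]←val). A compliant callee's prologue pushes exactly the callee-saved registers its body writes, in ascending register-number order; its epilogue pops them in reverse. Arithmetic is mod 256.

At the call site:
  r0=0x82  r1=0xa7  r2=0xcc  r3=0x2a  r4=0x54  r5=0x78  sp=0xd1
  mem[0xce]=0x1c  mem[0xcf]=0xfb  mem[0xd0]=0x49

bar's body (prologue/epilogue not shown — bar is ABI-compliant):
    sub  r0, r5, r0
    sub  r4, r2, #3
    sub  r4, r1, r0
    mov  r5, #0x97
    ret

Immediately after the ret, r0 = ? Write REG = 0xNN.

REG = 0xf6

prologue: push r4 -> mem[0xd0]=0x54, sp=0xd0
prologue: push r5 -> mem[0xcf]=0x78, sp=0xcf
body[0] sub  r0, r5, r0 -> r0=0xf6
body[1] sub  r4, r2, #3 -> r4=0xc9
body[2] sub  r4, r1, r0 -> r4=0xb1
body[3] mov  r5, #0x97 -> r5=0x97
epilogue: pop r5=0x78, sp=0xd0
epilogue: pop r4=0x54, sp=0xd1
r0 is caller-saved -> body value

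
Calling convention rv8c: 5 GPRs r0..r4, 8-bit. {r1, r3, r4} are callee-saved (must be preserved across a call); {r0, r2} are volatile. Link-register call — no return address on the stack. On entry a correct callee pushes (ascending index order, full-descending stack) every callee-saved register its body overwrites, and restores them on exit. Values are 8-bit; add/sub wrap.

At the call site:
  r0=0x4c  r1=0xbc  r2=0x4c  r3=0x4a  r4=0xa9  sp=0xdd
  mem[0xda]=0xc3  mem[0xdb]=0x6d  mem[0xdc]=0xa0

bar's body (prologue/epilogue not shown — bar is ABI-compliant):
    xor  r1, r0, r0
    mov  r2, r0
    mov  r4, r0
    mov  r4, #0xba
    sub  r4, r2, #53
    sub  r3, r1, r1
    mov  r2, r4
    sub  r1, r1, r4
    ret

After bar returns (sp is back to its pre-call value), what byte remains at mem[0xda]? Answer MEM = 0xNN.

prologue: push r1 → mem[0xdc]=0xbc, sp=0xdc
prologue: push r3 → mem[0xdb]=0x4a, sp=0xdb
prologue: push r4 → mem[0xda]=0xa9, sp=0xda
body[0] xor  r1, r0, r0 → r1=0x00
body[1] mov  r2, r0 → r2=0x4c
body[2] mov  r4, r0 → r4=0x4c
body[3] mov  r4, #0xba → r4=0xba
body[4] sub  r4, r2, #53 → r4=0x17
body[5] sub  r3, r1, r1 → r3=0x00
body[6] mov  r2, r4 → r2=0x17
body[7] sub  r1, r1, r4 → r1=0xe9
epilogue: pop r4=0xa9, sp=0xdb
epilogue: pop r3=0x4a, sp=0xdc
epilogue: pop r1=0xbc, sp=0xdd
prologue pushed ['r1', 'r3', 'r4'] at ['0xdc', '0xdb', '0xda']

MEM = 0xa9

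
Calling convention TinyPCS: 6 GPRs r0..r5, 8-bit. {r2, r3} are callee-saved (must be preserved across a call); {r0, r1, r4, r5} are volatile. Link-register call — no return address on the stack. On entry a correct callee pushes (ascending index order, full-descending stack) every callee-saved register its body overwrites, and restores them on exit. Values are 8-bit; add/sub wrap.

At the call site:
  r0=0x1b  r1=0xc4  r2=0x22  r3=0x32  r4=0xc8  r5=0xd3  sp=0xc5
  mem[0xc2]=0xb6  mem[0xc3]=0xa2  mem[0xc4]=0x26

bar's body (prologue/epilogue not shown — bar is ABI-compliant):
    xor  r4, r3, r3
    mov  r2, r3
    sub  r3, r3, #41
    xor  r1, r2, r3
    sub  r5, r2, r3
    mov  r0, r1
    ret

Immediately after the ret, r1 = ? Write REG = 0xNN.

prologue: push r2 -> mem[0xc4]=0x22, sp=0xc4
prologue: push r3 -> mem[0xc3]=0x32, sp=0xc3
body[0] xor  r4, r3, r3 -> r4=0x00
body[1] mov  r2, r3 -> r2=0x32
body[2] sub  r3, r3, #41 -> r3=0x09
body[3] xor  r1, r2, r3 -> r1=0x3b
body[4] sub  r5, r2, r3 -> r5=0x29
body[5] mov  r0, r1 -> r0=0x3b
epilogue: pop r3=0x32, sp=0xc4
epilogue: pop r2=0x22, sp=0xc5
r1 is caller-saved -> body value

REG = 0x3b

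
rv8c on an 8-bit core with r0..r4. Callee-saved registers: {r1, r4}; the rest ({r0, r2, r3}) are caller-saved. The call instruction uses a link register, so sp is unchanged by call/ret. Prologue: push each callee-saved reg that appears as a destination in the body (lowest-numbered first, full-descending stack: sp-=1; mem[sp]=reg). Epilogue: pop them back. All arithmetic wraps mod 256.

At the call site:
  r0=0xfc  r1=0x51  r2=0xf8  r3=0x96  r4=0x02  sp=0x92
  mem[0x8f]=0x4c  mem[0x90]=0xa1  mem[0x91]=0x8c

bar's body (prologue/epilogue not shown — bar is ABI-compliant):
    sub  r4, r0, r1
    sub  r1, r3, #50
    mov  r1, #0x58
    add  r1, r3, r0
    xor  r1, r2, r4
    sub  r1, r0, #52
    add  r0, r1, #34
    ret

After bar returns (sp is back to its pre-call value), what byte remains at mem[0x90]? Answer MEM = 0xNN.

prologue: push r1 -> mem[0x91]=0x51, sp=0x91
prologue: push r4 -> mem[0x90]=0x02, sp=0x90
body[0] sub  r4, r0, r1 -> r4=0xab
body[1] sub  r1, r3, #50 -> r1=0x64
body[2] mov  r1, #0x58 -> r1=0x58
body[3] add  r1, r3, r0 -> r1=0x92
body[4] xor  r1, r2, r4 -> r1=0x53
body[5] sub  r1, r0, #52 -> r1=0xc8
body[6] add  r0, r1, #34 -> r0=0xea
epilogue: pop r4=0x02, sp=0x91
epilogue: pop r1=0x51, sp=0x92
prologue pushed ['r1', 'r4'] at ['0x91', '0x90']

MEM = 0x02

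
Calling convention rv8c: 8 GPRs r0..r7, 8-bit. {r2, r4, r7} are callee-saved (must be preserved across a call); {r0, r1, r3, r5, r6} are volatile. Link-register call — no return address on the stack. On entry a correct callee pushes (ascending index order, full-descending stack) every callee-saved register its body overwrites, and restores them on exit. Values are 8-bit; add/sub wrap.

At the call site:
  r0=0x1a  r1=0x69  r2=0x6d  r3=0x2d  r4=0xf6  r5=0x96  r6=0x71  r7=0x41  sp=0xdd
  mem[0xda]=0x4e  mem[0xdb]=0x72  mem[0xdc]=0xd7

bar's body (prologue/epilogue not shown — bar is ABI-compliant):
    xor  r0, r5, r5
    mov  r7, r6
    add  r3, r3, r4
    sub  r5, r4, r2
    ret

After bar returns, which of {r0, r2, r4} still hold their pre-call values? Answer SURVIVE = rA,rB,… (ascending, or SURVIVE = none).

SURVIVE = r2,r4

prologue: push r7 -> mem[0xdc]=0x41, sp=0xdc
body[0] xor  r0, r5, r5 -> r0=0x00
body[1] mov  r7, r6 -> r7=0x71
body[2] add  r3, r3, r4 -> r3=0x23
body[3] sub  r5, r4, r2 -> r5=0x89
epilogue: pop r7=0x41, sp=0xdd
r0: caller-saved, written=True
r2: callee-saved, written=False
r4: callee-saved, written=False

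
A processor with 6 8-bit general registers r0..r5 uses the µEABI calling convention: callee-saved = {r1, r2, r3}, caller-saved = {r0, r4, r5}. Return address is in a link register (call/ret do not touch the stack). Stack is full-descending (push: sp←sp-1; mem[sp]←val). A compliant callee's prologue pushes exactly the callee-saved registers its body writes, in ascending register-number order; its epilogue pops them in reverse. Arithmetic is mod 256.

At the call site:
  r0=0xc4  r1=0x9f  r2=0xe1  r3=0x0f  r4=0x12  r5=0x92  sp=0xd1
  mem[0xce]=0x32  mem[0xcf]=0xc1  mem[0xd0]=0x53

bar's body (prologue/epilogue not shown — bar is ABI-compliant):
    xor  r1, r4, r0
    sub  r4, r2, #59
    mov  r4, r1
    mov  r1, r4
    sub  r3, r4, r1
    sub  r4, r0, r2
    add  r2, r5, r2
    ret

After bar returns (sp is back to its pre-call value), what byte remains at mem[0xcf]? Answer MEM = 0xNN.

MEM = 0xe1

prologue: push r1 → mem[0xd0]=0x9f, sp=0xd0
prologue: push r2 → mem[0xcf]=0xe1, sp=0xcf
prologue: push r3 → mem[0xce]=0x0f, sp=0xce
body[0] xor  r1, r4, r0 → r1=0xd6
body[1] sub  r4, r2, #59 → r4=0xa6
body[2] mov  r4, r1 → r4=0xd6
body[3] mov  r1, r4 → r1=0xd6
body[4] sub  r3, r4, r1 → r3=0x00
body[5] sub  r4, r0, r2 → r4=0xe3
body[6] add  r2, r5, r2 → r2=0x73
epilogue: pop r3=0x0f, sp=0xcf
epilogue: pop r2=0xe1, sp=0xd0
epilogue: pop r1=0x9f, sp=0xd1
prologue pushed ['r1', 'r2', 'r3'] at ['0xd0', '0xcf', '0xce']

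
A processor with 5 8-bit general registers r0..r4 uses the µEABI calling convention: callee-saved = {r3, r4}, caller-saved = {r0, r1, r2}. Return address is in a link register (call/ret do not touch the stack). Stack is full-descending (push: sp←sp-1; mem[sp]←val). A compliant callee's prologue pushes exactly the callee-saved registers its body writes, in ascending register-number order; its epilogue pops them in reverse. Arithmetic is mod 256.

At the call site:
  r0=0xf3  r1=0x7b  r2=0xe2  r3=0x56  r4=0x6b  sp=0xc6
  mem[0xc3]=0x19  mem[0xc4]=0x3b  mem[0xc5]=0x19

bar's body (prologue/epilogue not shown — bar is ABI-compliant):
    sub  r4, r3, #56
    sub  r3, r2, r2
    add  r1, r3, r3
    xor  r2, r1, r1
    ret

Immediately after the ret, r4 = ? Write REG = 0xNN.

prologue: push r3 -> mem[0xc5]=0x56, sp=0xc5
prologue: push r4 -> mem[0xc4]=0x6b, sp=0xc4
body[0] sub  r4, r3, #56 -> r4=0x1e
body[1] sub  r3, r2, r2 -> r3=0x00
body[2] add  r1, r3, r3 -> r1=0x00
body[3] xor  r2, r1, r1 -> r2=0x00
epilogue: pop r4=0x6b, sp=0xc5
epilogue: pop r3=0x56, sp=0xc6
r4 is callee-saved -> restored

REG = 0x6b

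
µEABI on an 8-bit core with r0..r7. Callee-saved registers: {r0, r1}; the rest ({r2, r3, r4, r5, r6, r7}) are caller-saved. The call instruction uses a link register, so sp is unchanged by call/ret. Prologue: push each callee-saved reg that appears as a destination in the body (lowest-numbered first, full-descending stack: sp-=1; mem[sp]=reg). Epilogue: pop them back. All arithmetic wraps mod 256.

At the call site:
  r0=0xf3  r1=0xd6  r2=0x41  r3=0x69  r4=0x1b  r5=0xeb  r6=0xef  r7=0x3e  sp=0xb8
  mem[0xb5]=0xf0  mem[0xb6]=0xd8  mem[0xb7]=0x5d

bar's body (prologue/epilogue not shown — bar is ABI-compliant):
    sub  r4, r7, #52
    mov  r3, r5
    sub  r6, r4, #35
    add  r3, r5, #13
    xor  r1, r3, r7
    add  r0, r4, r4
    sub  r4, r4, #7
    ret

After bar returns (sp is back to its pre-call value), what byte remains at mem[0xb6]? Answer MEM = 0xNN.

prologue: push r0 -> mem[0xb7]=0xf3, sp=0xb7
prologue: push r1 -> mem[0xb6]=0xd6, sp=0xb6
body[0] sub  r4, r7, #52 -> r4=0x0a
body[1] mov  r3, r5 -> r3=0xeb
body[2] sub  r6, r4, #35 -> r6=0xe7
body[3] add  r3, r5, #13 -> r3=0xf8
body[4] xor  r1, r3, r7 -> r1=0xc6
body[5] add  r0, r4, r4 -> r0=0x14
body[6] sub  r4, r4, #7 -> r4=0x03
epilogue: pop r1=0xd6, sp=0xb7
epilogue: pop r0=0xf3, sp=0xb8
prologue pushed ['r0', 'r1'] at ['0xb7', '0xb6']

MEM = 0xd6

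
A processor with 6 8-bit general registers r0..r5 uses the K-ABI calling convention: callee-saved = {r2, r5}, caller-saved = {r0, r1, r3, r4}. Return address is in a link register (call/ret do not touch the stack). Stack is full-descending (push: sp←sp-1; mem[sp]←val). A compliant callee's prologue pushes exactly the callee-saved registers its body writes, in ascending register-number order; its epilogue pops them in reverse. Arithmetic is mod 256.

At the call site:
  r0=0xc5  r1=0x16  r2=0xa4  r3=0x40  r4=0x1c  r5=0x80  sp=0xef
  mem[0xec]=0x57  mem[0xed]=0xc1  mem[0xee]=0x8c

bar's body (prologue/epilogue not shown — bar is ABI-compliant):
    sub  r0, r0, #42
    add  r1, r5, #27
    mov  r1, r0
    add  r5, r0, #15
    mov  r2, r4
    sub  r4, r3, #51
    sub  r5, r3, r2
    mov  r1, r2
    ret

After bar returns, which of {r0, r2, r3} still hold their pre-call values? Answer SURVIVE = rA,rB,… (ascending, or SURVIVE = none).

SURVIVE = r2,r3

prologue: push r2 -> mem[0xee]=0xa4, sp=0xee
prologue: push r5 -> mem[0xed]=0x80, sp=0xed
body[0] sub  r0, r0, #42 -> r0=0x9b
body[1] add  r1, r5, #27 -> r1=0x9b
body[2] mov  r1, r0 -> r1=0x9b
body[3] add  r5, r0, #15 -> r5=0xaa
body[4] mov  r2, r4 -> r2=0x1c
body[5] sub  r4, r3, #51 -> r4=0x0d
body[6] sub  r5, r3, r2 -> r5=0x24
body[7] mov  r1, r2 -> r1=0x1c
epilogue: pop r5=0x80, sp=0xee
epilogue: pop r2=0xa4, sp=0xef
r0: caller-saved, written=True
r2: callee-saved, written=True
r3: caller-saved, written=False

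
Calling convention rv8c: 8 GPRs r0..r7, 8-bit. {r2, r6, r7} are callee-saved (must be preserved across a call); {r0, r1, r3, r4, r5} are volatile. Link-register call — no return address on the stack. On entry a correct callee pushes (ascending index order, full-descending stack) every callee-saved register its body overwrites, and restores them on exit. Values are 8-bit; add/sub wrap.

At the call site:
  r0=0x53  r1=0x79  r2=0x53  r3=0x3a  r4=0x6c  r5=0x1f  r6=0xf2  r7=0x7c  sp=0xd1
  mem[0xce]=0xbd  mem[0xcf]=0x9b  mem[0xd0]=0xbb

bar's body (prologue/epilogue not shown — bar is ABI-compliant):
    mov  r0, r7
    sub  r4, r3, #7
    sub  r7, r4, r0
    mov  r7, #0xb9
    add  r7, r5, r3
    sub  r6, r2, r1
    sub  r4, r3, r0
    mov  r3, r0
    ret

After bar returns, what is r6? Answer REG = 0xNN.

REG = 0xf2

prologue: push r6 → mem[0xd0]=0xf2, sp=0xd0
prologue: push r7 → mem[0xcf]=0x7c, sp=0xcf
body[0] mov  r0, r7 → r0=0x7c
body[1] sub  r4, r3, #7 → r4=0x33
body[2] sub  r7, r4, r0 → r7=0xb7
body[3] mov  r7, #0xb9 → r7=0xb9
body[4] add  r7, r5, r3 → r7=0x59
body[5] sub  r6, r2, r1 → r6=0xda
body[6] sub  r4, r3, r0 → r4=0xbe
body[7] mov  r3, r0 → r3=0x7c
epilogue: pop r7=0x7c, sp=0xd0
epilogue: pop r6=0xf2, sp=0xd1
r6 is callee-saved → restored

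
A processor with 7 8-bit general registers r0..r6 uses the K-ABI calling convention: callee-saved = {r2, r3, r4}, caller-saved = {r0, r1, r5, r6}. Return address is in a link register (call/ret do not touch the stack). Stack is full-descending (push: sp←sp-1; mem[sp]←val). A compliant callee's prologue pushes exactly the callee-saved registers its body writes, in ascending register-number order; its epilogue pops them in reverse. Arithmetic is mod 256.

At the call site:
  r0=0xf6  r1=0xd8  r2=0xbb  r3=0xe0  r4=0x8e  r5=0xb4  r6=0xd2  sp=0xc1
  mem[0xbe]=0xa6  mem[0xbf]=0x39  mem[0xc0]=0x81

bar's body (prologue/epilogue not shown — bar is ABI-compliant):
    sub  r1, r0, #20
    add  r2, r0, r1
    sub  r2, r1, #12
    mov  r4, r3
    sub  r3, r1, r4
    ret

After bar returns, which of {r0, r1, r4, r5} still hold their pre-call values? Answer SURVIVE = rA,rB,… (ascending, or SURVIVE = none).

prologue: push r2 -> mem[0xc0]=0xbb, sp=0xc0
prologue: push r3 -> mem[0xbf]=0xe0, sp=0xbf
prologue: push r4 -> mem[0xbe]=0x8e, sp=0xbe
body[0] sub  r1, r0, #20 -> r1=0xe2
body[1] add  r2, r0, r1 -> r2=0xd8
body[2] sub  r2, r1, #12 -> r2=0xd6
body[3] mov  r4, r3 -> r4=0xe0
body[4] sub  r3, r1, r4 -> r3=0x02
epilogue: pop r4=0x8e, sp=0xbf
epilogue: pop r3=0xe0, sp=0xc0
epilogue: pop r2=0xbb, sp=0xc1
r0: caller-saved, written=False
r1: caller-saved, written=True
r4: callee-saved, written=True
r5: caller-saved, written=False

SURVIVE = r0,r4,r5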